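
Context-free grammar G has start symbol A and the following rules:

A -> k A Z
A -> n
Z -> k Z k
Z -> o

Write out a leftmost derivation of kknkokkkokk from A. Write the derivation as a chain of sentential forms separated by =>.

A => kAZ => kkAZZ => kknZZ => kknkZkZ => kknkokZ => kknkokkZk => kknkokkkZkk => kknkokkkokk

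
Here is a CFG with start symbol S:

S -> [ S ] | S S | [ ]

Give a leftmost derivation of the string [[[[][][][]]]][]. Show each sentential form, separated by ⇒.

S ⇒ SS ⇒ [S]S ⇒ [[S]]S ⇒ [[[S]]]S ⇒ [[[SS]]]S ⇒ [[[SSS]]]S ⇒ [[[SSSS]]]S ⇒ [[[[]SSS]]]S ⇒ [[[[][]SS]]]S ⇒ [[[[][][]S]]]S ⇒ [[[[][][][]]]]S ⇒ [[[[][][][]]]][]

S ⇒ SS   [S -> S S]
SS ⇒ [S]S   [S -> [ S ]]
[S]S ⇒ [[S]]S   [S -> [ S ]]
[[S]]S ⇒ [[[S]]]S   [S -> [ S ]]
[[[S]]]S ⇒ [[[SS]]]S   [S -> S S]
[[[SS]]]S ⇒ [[[SSS]]]S   [S -> S S]
[[[SSS]]]S ⇒ [[[SSSS]]]S   [S -> S S]
[[[SSSS]]]S ⇒ [[[[]SSS]]]S   [S -> [ ]]
[[[[]SSS]]]S ⇒ [[[[][]SS]]]S   [S -> [ ]]
[[[[][]SS]]]S ⇒ [[[[][][]S]]]S   [S -> [ ]]
[[[[][][]S]]]S ⇒ [[[[][][][]]]]S   [S -> [ ]]
[[[[][][][]]]]S ⇒ [[[[][][][]]]][]   [S -> [ ]]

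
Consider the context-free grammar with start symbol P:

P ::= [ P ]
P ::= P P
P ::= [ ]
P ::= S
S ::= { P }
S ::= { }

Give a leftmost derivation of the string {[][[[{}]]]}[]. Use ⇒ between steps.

P ⇒ PP ⇒ SP ⇒ {P}P ⇒ {PP}P ⇒ {[]P}P ⇒ {[][P]}P ⇒ {[][[P]]}P ⇒ {[][[[P]]]}P ⇒ {[][[[S]]]}P ⇒ {[][[[{}]]]}P ⇒ {[][[[{}]]]}[]

P ⇒ PP   [P ::= P P]
PP ⇒ SP   [P ::= S]
SP ⇒ {P}P   [S ::= { P }]
{P}P ⇒ {PP}P   [P ::= P P]
{PP}P ⇒ {[]P}P   [P ::= [ ]]
{[]P}P ⇒ {[][P]}P   [P ::= [ P ]]
{[][P]}P ⇒ {[][[P]]}P   [P ::= [ P ]]
{[][[P]]}P ⇒ {[][[[P]]]}P   [P ::= [ P ]]
{[][[[P]]]}P ⇒ {[][[[S]]]}P   [P ::= S]
{[][[[S]]]}P ⇒ {[][[[{}]]]}P   [S ::= { }]
{[][[[{}]]]}P ⇒ {[][[[{}]]]}[]   [P ::= [ ]]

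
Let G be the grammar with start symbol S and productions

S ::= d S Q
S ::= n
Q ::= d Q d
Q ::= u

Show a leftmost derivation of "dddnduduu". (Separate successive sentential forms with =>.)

S => dSQ => ddSQQ => dddSQQQ => dddnQQQ => dddndQdQQ => dddndudQQ => dddnduduQ => dddnduduu

S => dSQ   [S ::= d S Q]
dSQ => ddSQQ   [S ::= d S Q]
ddSQQ => dddSQQQ   [S ::= d S Q]
dddSQQQ => dddnQQQ   [S ::= n]
dddnQQQ => dddndQdQQ   [Q ::= d Q d]
dddndQdQQ => dddndudQQ   [Q ::= u]
dddndudQQ => dddnduduQ   [Q ::= u]
dddnduduQ => dddnduduu   [Q ::= u]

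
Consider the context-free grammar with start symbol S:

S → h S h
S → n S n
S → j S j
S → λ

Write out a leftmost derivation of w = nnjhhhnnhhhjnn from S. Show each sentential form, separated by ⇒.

S ⇒ nSn   [S → n S n]
nSn ⇒ nnSnn   [S → n S n]
nnSnn ⇒ nnjSjnn   [S → j S j]
nnjSjnn ⇒ nnjhShjnn   [S → h S h]
nnjhShjnn ⇒ nnjhhShhjnn   [S → h S h]
nnjhhShhjnn ⇒ nnjhhhShhhjnn   [S → h S h]
nnjhhhShhhjnn ⇒ nnjhhhnSnhhhjnn   [S → n S n]
nnjhhhnSnhhhjnn ⇒ nnjhhhnnhhhjnn   [S → λ]

S ⇒ nSn ⇒ nnSnn ⇒ nnjSjnn ⇒ nnjhShjnn ⇒ nnjhhShhjnn ⇒ nnjhhhShhhjnn ⇒ nnjhhhnSnhhhjnn ⇒ nnjhhhnnhhhjnn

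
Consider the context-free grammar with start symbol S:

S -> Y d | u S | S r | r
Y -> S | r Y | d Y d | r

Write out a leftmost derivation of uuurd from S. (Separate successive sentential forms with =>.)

S => uS => uuS => uuYd => uuSd => uuuSd => uuurd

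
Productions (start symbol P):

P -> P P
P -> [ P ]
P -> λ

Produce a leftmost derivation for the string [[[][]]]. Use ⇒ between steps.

P ⇒ PP   [P -> P P]
PP ⇒ [P]P   [P -> [ P ]]
[P]P ⇒ [[P]]P   [P -> [ P ]]
[[P]]P ⇒ [[PP]]P   [P -> P P]
[[PP]]P ⇒ [[[P]P]]P   [P -> [ P ]]
[[[P]P]]P ⇒ [[[]P]]P   [P -> λ]
[[[]P]]P ⇒ [[[][P]]]P   [P -> [ P ]]
[[[][P]]]P ⇒ [[[][]]]P   [P -> λ]
[[[][]]]P ⇒ [[[][]]]   [P -> λ]

P⇒PP⇒[P]P⇒[[P]]P⇒[[PP]]P⇒[[[P]P]]P⇒[[[]P]]P⇒[[[][P]]]P⇒[[[][]]]P⇒[[[][]]]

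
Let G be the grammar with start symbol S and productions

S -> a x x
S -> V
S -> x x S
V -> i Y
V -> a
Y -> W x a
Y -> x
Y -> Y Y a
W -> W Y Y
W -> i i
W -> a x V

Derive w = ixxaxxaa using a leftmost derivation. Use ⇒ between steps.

S ⇒ V   [S -> V]
V ⇒ iY   [V -> i Y]
iY ⇒ iYYa   [Y -> Y Y a]
iYYa ⇒ iYYaYa   [Y -> Y Y a]
iYYaYa ⇒ ixYaYa   [Y -> x]
ixYaYa ⇒ ixxaYa   [Y -> x]
ixxaYa ⇒ ixxaYYaa   [Y -> Y Y a]
ixxaYYaa ⇒ ixxaxYaa   [Y -> x]
ixxaxYaa ⇒ ixxaxxaa   [Y -> x]

S ⇒ V ⇒ iY ⇒ iYYa ⇒ iYYaYa ⇒ ixYaYa ⇒ ixxaYa ⇒ ixxaYYaa ⇒ ixxaxYaa ⇒ ixxaxxaa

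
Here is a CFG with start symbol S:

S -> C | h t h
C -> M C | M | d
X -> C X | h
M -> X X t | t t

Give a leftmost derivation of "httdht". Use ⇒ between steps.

S ⇒ C   [S -> C]
C ⇒ M   [C -> M]
M ⇒ XXt   [M -> X X t]
XXt ⇒ hXt   [X -> h]
hXt ⇒ hCXt   [X -> C X]
hCXt ⇒ hMXt   [C -> M]
hMXt ⇒ httXt   [M -> t t]
httXt ⇒ httCXt   [X -> C X]
httCXt ⇒ httdXt   [C -> d]
httdXt ⇒ httdht   [X -> h]

S ⇒ C ⇒ M ⇒ XXt ⇒ hXt ⇒ hCXt ⇒ hMXt ⇒ httXt ⇒ httCXt ⇒ httdXt ⇒ httdht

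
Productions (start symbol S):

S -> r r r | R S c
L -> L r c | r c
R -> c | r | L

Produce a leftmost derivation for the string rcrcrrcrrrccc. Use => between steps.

S=>RSc=>LSc=>LrcSc=>rcrcSc=>rcrcRScc=>rcrcrScc=>rcrcrRSccc=>rcrcrLSccc=>rcrcrrcSccc=>rcrcrrcrrrccc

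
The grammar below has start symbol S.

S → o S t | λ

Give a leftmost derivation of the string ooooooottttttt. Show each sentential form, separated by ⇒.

S⇒oSt⇒ooStt⇒oooSttt⇒ooooStttt⇒oooooSttttt⇒ooooooStttttt⇒oooooooSttttttt⇒ooooooottttttt

S ⇒ oSt   [S → o S t]
oSt ⇒ ooStt   [S → o S t]
ooStt ⇒ oooSttt   [S → o S t]
oooSttt ⇒ ooooStttt   [S → o S t]
ooooStttt ⇒ oooooSttttt   [S → o S t]
oooooSttttt ⇒ ooooooStttttt   [S → o S t]
ooooooStttttt ⇒ oooooooSttttttt   [S → o S t]
oooooooSttttttt ⇒ ooooooottttttt   [S → λ]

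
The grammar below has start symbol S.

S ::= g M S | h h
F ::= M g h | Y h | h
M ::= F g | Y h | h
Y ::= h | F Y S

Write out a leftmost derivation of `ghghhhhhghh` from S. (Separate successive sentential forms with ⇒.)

S ⇒ gMS   [S ::= g M S]
gMS ⇒ gFgS   [M ::= F g]
gFgS ⇒ gYhgS   [F ::= Y h]
gYhgS ⇒ gFYShgS   [Y ::= F Y S]
gFYShgS ⇒ gMghYShgS   [F ::= M g h]
gMghYShgS ⇒ ghghYShgS   [M ::= h]
ghghYShgS ⇒ ghghhShgS   [Y ::= h]
ghghhShgS ⇒ ghghhhhhgS   [S ::= h h]
ghghhhhhgS ⇒ ghghhhhhghh   [S ::= h h]

S⇒gMS⇒gFgS⇒gYhgS⇒gFYShgS⇒gMghYShgS⇒ghghYShgS⇒ghghhShgS⇒ghghhhhhgS⇒ghghhhhhghh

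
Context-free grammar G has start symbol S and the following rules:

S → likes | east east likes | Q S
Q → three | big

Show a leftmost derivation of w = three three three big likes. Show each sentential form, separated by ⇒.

S ⇒ Q S   [S → Q S]
Q S ⇒ three S   [Q → three]
three S ⇒ three Q S   [S → Q S]
three Q S ⇒ three three S   [Q → three]
three three S ⇒ three three Q S   [S → Q S]
three three Q S ⇒ three three three S   [Q → three]
three three three S ⇒ three three three Q S   [S → Q S]
three three three Q S ⇒ three three three big S   [Q → big]
three three three big S ⇒ three three three big likes   [S → likes]

S ⇒ Q S ⇒ three S ⇒ three Q S ⇒ three three S ⇒ three three Q S ⇒ three three three S ⇒ three three three Q S ⇒ three three three big S ⇒ three three three big likes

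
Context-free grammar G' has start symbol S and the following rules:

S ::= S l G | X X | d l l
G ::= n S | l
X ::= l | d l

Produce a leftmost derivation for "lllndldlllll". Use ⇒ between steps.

S ⇒ SlG   [S ::= S l G]
SlG ⇒ XXlG   [S ::= X X]
XXlG ⇒ lXlG   [X ::= l]
lXlG ⇒ lllG   [X ::= l]
lllG ⇒ lllnS   [G ::= n S]
lllnS ⇒ lllnSlG   [S ::= S l G]
lllnSlG ⇒ lllnSlGlG   [S ::= S l G]
lllnSlGlG ⇒ lllnXXlGlG   [S ::= X X]
lllnXXlGlG ⇒ lllndlXlGlG   [X ::= d l]
lllndlXlGlG ⇒ lllndldllGlG   [X ::= d l]
lllndldllGlG ⇒ lllndldllllG   [G ::= l]
lllndldllllG ⇒ lllndldlllll   [G ::= l]

S ⇒ SlG ⇒ XXlG ⇒ lXlG ⇒ lllG ⇒ lllnS ⇒ lllnSlG ⇒ lllnSlGlG ⇒ lllnXXlGlG ⇒ lllndlXlGlG ⇒ lllndldllGlG ⇒ lllndldllllG ⇒ lllndldlllll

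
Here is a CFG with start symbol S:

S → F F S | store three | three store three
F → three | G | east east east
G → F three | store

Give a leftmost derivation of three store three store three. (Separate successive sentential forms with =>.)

S => F F S => three F S => three G S => three F three S => three G three S => three store three S => three store three store three

S => F F S   [S → F F S]
F F S => three F S   [F → three]
three F S => three G S   [F → G]
three G S => three F three S   [G → F three]
three F three S => three G three S   [F → G]
three G three S => three store three S   [G → store]
three store three S => three store three store three   [S → store three]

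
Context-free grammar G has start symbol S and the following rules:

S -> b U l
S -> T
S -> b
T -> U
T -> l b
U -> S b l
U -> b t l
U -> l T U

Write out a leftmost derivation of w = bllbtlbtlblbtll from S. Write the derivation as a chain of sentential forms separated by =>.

S => bUl => blTUl => blUUl => bllTUUl => bllUUUl => bllbtlUUl => bllbtlSblUl => bllbtlTblUl => bllbtlUblUl => bllbtlbtlblUl => bllbtlbtlblbtll

S => bUl   [S -> b U l]
bUl => blTUl   [U -> l T U]
blTUl => blUUl   [T -> U]
blUUl => bllTUUl   [U -> l T U]
bllTUUl => bllUUUl   [T -> U]
bllUUUl => bllbtlUUl   [U -> b t l]
bllbtlUUl => bllbtlSblUl   [U -> S b l]
bllbtlSblUl => bllbtlTblUl   [S -> T]
bllbtlTblUl => bllbtlUblUl   [T -> U]
bllbtlUblUl => bllbtlbtlblUl   [U -> b t l]
bllbtlbtlblUl => bllbtlbtlblbtll   [U -> b t l]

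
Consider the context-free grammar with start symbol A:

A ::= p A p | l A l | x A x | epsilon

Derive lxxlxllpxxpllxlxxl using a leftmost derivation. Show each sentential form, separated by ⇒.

A ⇒ lAl ⇒ lxAxl ⇒ lxxAxxl ⇒ lxxlAlxxl ⇒ lxxlxAxlxxl ⇒ lxxlxlAlxlxxl ⇒ lxxlxllAllxlxxl ⇒ lxxlxllpApllxlxxl ⇒ lxxlxllpxAxpllxlxxl ⇒ lxxlxllpxxpllxlxxl

A ⇒ lAl   [A ::= l A l]
lAl ⇒ lxAxl   [A ::= x A x]
lxAxl ⇒ lxxAxxl   [A ::= x A x]
lxxAxxl ⇒ lxxlAlxxl   [A ::= l A l]
lxxlAlxxl ⇒ lxxlxAxlxxl   [A ::= x A x]
lxxlxAxlxxl ⇒ lxxlxlAlxlxxl   [A ::= l A l]
lxxlxlAlxlxxl ⇒ lxxlxllAllxlxxl   [A ::= l A l]
lxxlxllAllxlxxl ⇒ lxxlxllpApllxlxxl   [A ::= p A p]
lxxlxllpApllxlxxl ⇒ lxxlxllpxAxpllxlxxl   [A ::= x A x]
lxxlxllpxAxpllxlxxl ⇒ lxxlxllpxxpllxlxxl   [A ::= epsilon]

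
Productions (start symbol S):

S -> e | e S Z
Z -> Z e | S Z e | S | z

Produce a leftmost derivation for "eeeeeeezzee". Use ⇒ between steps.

S⇒eSZ⇒eeZ⇒eeSZe⇒eeeZe⇒eeeSe⇒eeeeSZe⇒eeeeeZe⇒eeeeeSZee⇒eeeeeeSZZee⇒eeeeeeeZZee⇒eeeeeeezZee⇒eeeeeeezzee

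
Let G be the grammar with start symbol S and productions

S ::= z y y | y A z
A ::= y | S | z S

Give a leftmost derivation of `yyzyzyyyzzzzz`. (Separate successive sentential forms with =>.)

S => yAz => ySz => yyAzz => yyzSzz => yyzyAzzz => yyzyzSzzz => yyzyzyAzzzz => yyzyzySzzzz => yyzyzyyAzzzzz => yyzyzyyyzzzzz

S => yAz   [S ::= y A z]
yAz => ySz   [A ::= S]
ySz => yyAzz   [S ::= y A z]
yyAzz => yyzSzz   [A ::= z S]
yyzSzz => yyzyAzzz   [S ::= y A z]
yyzyAzzz => yyzyzSzzz   [A ::= z S]
yyzyzSzzz => yyzyzyAzzzz   [S ::= y A z]
yyzyzyAzzzz => yyzyzySzzzz   [A ::= S]
yyzyzySzzzz => yyzyzyyAzzzzz   [S ::= y A z]
yyzyzyyAzzzzz => yyzyzyyyzzzzz   [A ::= y]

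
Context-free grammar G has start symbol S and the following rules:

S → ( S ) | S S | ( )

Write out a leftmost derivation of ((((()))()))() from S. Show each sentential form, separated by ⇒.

S⇒SS⇒(S)S⇒((S))S⇒((SS))S⇒(((S)S))S⇒((((S))S))S⇒((((()))S))S⇒((((()))()))S⇒((((()))()))()

S ⇒ SS   [S → S S]
SS ⇒ (S)S   [S → ( S )]
(S)S ⇒ ((S))S   [S → ( S )]
((S))S ⇒ ((SS))S   [S → S S]
((SS))S ⇒ (((S)S))S   [S → ( S )]
(((S)S))S ⇒ ((((S))S))S   [S → ( S )]
((((S))S))S ⇒ ((((()))S))S   [S → ( )]
((((()))S))S ⇒ ((((()))()))S   [S → ( )]
((((()))()))S ⇒ ((((()))()))()   [S → ( )]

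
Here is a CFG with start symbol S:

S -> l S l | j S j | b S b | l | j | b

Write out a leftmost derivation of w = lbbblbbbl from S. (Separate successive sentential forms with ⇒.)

S⇒lSl⇒lbSbl⇒lbbSbbl⇒lbbbSbbbl⇒lbbblbbbl

S ⇒ lSl   [S -> l S l]
lSl ⇒ lbSbl   [S -> b S b]
lbSbl ⇒ lbbSbbl   [S -> b S b]
lbbSbbl ⇒ lbbbSbbbl   [S -> b S b]
lbbbSbbbl ⇒ lbbblbbbl   [S -> l]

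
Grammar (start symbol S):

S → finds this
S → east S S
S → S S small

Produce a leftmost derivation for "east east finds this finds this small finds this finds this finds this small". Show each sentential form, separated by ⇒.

S ⇒ S S small ⇒ east S S S small ⇒ east east S S S S small ⇒ east east S S small S S S small ⇒ east east finds this S small S S S small ⇒ east east finds this finds this small S S S small ⇒ east east finds this finds this small finds this S S small ⇒ east east finds this finds this small finds this finds this S small ⇒ east east finds this finds this small finds this finds this finds this small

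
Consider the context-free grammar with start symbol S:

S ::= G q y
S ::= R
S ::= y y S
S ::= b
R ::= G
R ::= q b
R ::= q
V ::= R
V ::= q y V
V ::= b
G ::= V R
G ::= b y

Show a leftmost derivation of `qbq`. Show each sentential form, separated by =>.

S => R   [S ::= R]
R => G   [R ::= G]
G => VR   [G ::= V R]
VR => RR   [V ::= R]
RR => qbR   [R ::= q b]
qbR => qbq   [R ::= q]

S=>R=>G=>VR=>RR=>qbR=>qbq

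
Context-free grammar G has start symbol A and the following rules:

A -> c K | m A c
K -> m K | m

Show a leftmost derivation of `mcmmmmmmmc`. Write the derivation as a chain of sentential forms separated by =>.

A => mAc   [A -> m A c]
mAc => mcKc   [A -> c K]
mcKc => mcmKc   [K -> m K]
mcmKc => mcmmKc   [K -> m K]
mcmmKc => mcmmmKc   [K -> m K]
mcmmmKc => mcmmmmKc   [K -> m K]
mcmmmmKc => mcmmmmmKc   [K -> m K]
mcmmmmmKc => mcmmmmmmKc   [K -> m K]
mcmmmmmmKc => mcmmmmmmmc   [K -> m]

A => mAc => mcKc => mcmKc => mcmmKc => mcmmmKc => mcmmmmKc => mcmmmmmKc => mcmmmmmmKc => mcmmmmmmmc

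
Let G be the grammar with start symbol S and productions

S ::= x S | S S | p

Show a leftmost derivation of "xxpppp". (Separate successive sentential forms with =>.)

S=>SS=>xSS=>xxSS=>xxSSS=>xxSSSS=>xxpSSS=>xxppSS=>xxpppS=>xxpppp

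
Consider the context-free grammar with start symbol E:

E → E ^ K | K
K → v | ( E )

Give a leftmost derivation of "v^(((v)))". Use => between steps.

E => E^K => K^K => v^K => v^(E) => v^(K) => v^((E)) => v^((K)) => v^(((E))) => v^(((K))) => v^(((v)))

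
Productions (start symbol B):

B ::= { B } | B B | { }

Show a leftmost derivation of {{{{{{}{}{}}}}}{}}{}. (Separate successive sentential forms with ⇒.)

B ⇒ BB   [B ::= B B]
BB ⇒ {B}B   [B ::= { B }]
{B}B ⇒ {BB}B   [B ::= B B]
{BB}B ⇒ {{B}B}B   [B ::= { B }]
{{B}B}B ⇒ {{{B}}B}B   [B ::= { B }]
{{{B}}B}B ⇒ {{{{B}}}B}B   [B ::= { B }]
{{{{B}}}B}B ⇒ {{{{{B}}}}B}B   [B ::= { B }]
{{{{{B}}}}B}B ⇒ {{{{{BB}}}}B}B   [B ::= B B]
{{{{{BB}}}}B}B ⇒ {{{{{BBB}}}}B}B   [B ::= B B]
{{{{{BBB}}}}B}B ⇒ {{{{{{}BB}}}}B}B   [B ::= { }]
{{{{{{}BB}}}}B}B ⇒ {{{{{{}{}B}}}}B}B   [B ::= { }]
{{{{{{}{}B}}}}B}B ⇒ {{{{{{}{}{}}}}}B}B   [B ::= { }]
{{{{{{}{}{}}}}}B}B ⇒ {{{{{{}{}{}}}}}{}}B   [B ::= { }]
{{{{{{}{}{}}}}}{}}B ⇒ {{{{{{}{}{}}}}}{}}{}   [B ::= { }]

B ⇒ BB ⇒ {B}B ⇒ {BB}B ⇒ {{B}B}B ⇒ {{{B}}B}B ⇒ {{{{B}}}B}B ⇒ {{{{{B}}}}B}B ⇒ {{{{{BB}}}}B}B ⇒ {{{{{BBB}}}}B}B ⇒ {{{{{{}BB}}}}B}B ⇒ {{{{{{}{}B}}}}B}B ⇒ {{{{{{}{}{}}}}}B}B ⇒ {{{{{{}{}{}}}}}{}}B ⇒ {{{{{{}{}{}}}}}{}}{}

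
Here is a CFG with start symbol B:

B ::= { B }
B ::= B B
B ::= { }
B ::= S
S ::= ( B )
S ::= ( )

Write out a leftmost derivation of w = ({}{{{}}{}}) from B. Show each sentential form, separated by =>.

B => S => (B) => (BB) => ({}B) => ({}{B}) => ({}{BB}) => ({}{{B}B}) => ({}{{{}}B}) => ({}{{{}}{}})

B => S   [B ::= S]
S => (B)   [S ::= ( B )]
(B) => (BB)   [B ::= B B]
(BB) => ({}B)   [B ::= { }]
({}B) => ({}{B})   [B ::= { B }]
({}{B}) => ({}{BB})   [B ::= B B]
({}{BB}) => ({}{{B}B})   [B ::= { B }]
({}{{B}B}) => ({}{{{}}B})   [B ::= { }]
({}{{{}}B}) => ({}{{{}}{}})   [B ::= { }]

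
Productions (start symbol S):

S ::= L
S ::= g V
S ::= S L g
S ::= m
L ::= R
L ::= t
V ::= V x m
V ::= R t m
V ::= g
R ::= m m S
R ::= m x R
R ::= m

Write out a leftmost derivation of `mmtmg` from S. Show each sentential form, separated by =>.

S => SLg   [S ::= S L g]
SLg => LLg   [S ::= L]
LLg => RLg   [L ::= R]
RLg => mmSLg   [R ::= m m S]
mmSLg => mmLLg   [S ::= L]
mmLLg => mmtLg   [L ::= t]
mmtLg => mmtRg   [L ::= R]
mmtRg => mmtmg   [R ::= m]

S => SLg => LLg => RLg => mmSLg => mmLLg => mmtLg => mmtRg => mmtmg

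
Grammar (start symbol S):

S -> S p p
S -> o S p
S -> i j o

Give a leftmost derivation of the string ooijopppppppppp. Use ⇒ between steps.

S ⇒ Spp ⇒ Spppp ⇒ Spppppp ⇒ oSppppppp ⇒ ooSpppppppp ⇒ ooSpppppppppp ⇒ ooijopppppppppp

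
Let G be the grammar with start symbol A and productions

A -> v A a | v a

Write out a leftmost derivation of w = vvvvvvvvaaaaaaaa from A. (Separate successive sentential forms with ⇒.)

A ⇒ vAa   [A -> v A a]
vAa ⇒ vvAaa   [A -> v A a]
vvAaa ⇒ vvvAaaa   [A -> v A a]
vvvAaaa ⇒ vvvvAaaaa   [A -> v A a]
vvvvAaaaa ⇒ vvvvvAaaaaa   [A -> v A a]
vvvvvAaaaaa ⇒ vvvvvvAaaaaaa   [A -> v A a]
vvvvvvAaaaaaa ⇒ vvvvvvvAaaaaaaa   [A -> v A a]
vvvvvvvAaaaaaaa ⇒ vvvvvvvvaaaaaaaa   [A -> v a]

A ⇒ vAa ⇒ vvAaa ⇒ vvvAaaa ⇒ vvvvAaaaa ⇒ vvvvvAaaaaa ⇒ vvvvvvAaaaaaa ⇒ vvvvvvvAaaaaaaa ⇒ vvvvvvvvaaaaaaaa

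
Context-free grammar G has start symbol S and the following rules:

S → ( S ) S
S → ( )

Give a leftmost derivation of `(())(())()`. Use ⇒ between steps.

S ⇒ (S)S   [S → ( S ) S]
(S)S ⇒ (())S   [S → ( )]
(())S ⇒ (())(S)S   [S → ( S ) S]
(())(S)S ⇒ (())(())S   [S → ( )]
(())(())S ⇒ (())(())()   [S → ( )]

S ⇒ (S)S ⇒ (())S ⇒ (())(S)S ⇒ (())(())S ⇒ (())(())()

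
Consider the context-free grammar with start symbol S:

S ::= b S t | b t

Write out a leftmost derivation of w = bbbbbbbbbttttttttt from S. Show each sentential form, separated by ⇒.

S⇒bSt⇒bbStt⇒bbbSttt⇒bbbbStttt⇒bbbbbSttttt⇒bbbbbbStttttt⇒bbbbbbbSttttttt⇒bbbbbbbbStttttttt⇒bbbbbbbbbttttttttt

S ⇒ bSt   [S ::= b S t]
bSt ⇒ bbStt   [S ::= b S t]
bbStt ⇒ bbbSttt   [S ::= b S t]
bbbSttt ⇒ bbbbStttt   [S ::= b S t]
bbbbStttt ⇒ bbbbbSttttt   [S ::= b S t]
bbbbbSttttt ⇒ bbbbbbStttttt   [S ::= b S t]
bbbbbbStttttt ⇒ bbbbbbbSttttttt   [S ::= b S t]
bbbbbbbSttttttt ⇒ bbbbbbbbStttttttt   [S ::= b S t]
bbbbbbbbStttttttt ⇒ bbbbbbbbbttttttttt   [S ::= b t]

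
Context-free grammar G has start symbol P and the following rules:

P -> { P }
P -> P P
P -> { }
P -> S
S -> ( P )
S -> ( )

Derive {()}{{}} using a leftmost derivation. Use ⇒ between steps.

P ⇒ PP   [P -> P P]
PP ⇒ {P}P   [P -> { P }]
{P}P ⇒ {S}P   [P -> S]
{S}P ⇒ {()}P   [S -> ( )]
{()}P ⇒ {()}{P}   [P -> { P }]
{()}{P} ⇒ {()}{{}}   [P -> { }]

P⇒PP⇒{P}P⇒{S}P⇒{()}P⇒{()}{P}⇒{()}{{}}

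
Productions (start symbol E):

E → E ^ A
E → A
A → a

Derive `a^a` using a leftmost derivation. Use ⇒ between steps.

E ⇒ E^A ⇒ A^A ⇒ a^A ⇒ a^a

E ⇒ E^A   [E → E ^ A]
E^A ⇒ A^A   [E → A]
A^A ⇒ a^A   [A → a]
a^A ⇒ a^a   [A → a]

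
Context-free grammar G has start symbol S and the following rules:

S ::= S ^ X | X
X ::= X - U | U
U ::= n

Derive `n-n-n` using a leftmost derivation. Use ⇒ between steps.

S ⇒ X ⇒ X-U ⇒ X-U-U ⇒ U-U-U ⇒ n-U-U ⇒ n-n-U ⇒ n-n-n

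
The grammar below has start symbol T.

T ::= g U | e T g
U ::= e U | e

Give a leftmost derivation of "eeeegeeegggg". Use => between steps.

T => eTg => eeTgg => eeeTggg => eeeeTgggg => eeeegUgggg => eeeegeUgggg => eeeegeeUgggg => eeeegeeegggg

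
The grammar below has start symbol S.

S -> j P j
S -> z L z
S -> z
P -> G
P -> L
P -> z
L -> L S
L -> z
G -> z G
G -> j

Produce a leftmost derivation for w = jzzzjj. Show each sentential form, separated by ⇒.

S ⇒ jPj   [S -> j P j]
jPj ⇒ jGj   [P -> G]
jGj ⇒ jzGj   [G -> z G]
jzGj ⇒ jzzGj   [G -> z G]
jzzGj ⇒ jzzzGj   [G -> z G]
jzzzGj ⇒ jzzzjj   [G -> j]

S ⇒ jPj ⇒ jGj ⇒ jzGj ⇒ jzzGj ⇒ jzzzGj ⇒ jzzzjj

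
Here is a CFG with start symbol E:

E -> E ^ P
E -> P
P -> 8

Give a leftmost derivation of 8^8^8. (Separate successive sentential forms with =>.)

E=>E^P=>E^P^P=>P^P^P=>8^P^P=>8^8^P=>8^8^8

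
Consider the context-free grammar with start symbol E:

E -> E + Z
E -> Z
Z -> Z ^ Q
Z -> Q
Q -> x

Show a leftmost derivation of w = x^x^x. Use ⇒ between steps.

E ⇒ Z   [E -> Z]
Z ⇒ Z^Q   [Z -> Z ^ Q]
Z^Q ⇒ Z^Q^Q   [Z -> Z ^ Q]
Z^Q^Q ⇒ Q^Q^Q   [Z -> Q]
Q^Q^Q ⇒ x^Q^Q   [Q -> x]
x^Q^Q ⇒ x^x^Q   [Q -> x]
x^x^Q ⇒ x^x^x   [Q -> x]

E ⇒ Z ⇒ Z^Q ⇒ Z^Q^Q ⇒ Q^Q^Q ⇒ x^Q^Q ⇒ x^x^Q ⇒ x^x^x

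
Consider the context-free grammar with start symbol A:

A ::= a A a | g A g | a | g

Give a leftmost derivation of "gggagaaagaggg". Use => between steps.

A => gAg   [A ::= g A g]
gAg => ggAgg   [A ::= g A g]
ggAgg => gggAggg   [A ::= g A g]
gggAggg => gggaAaggg   [A ::= a A a]
gggaAaggg => gggagAgaggg   [A ::= g A g]
gggagAgaggg => gggagaAagaggg   [A ::= a A a]
gggagaAagaggg => gggagaaagaggg   [A ::= a]

A => gAg => ggAgg => gggAggg => gggaAaggg => gggagAgaggg => gggagaAagaggg => gggagaaagaggg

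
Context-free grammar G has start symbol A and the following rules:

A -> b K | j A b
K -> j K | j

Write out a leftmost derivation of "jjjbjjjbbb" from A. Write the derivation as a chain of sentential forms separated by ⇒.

A ⇒ jAb   [A -> j A b]
jAb ⇒ jjAbb   [A -> j A b]
jjAbb ⇒ jjjAbbb   [A -> j A b]
jjjAbbb ⇒ jjjbKbbb   [A -> b K]
jjjbKbbb ⇒ jjjbjKbbb   [K -> j K]
jjjbjKbbb ⇒ jjjbjjKbbb   [K -> j K]
jjjbjjKbbb ⇒ jjjbjjjbbb   [K -> j]

A ⇒ jAb ⇒ jjAbb ⇒ jjjAbbb ⇒ jjjbKbbb ⇒ jjjbjKbbb ⇒ jjjbjjKbbb ⇒ jjjbjjjbbb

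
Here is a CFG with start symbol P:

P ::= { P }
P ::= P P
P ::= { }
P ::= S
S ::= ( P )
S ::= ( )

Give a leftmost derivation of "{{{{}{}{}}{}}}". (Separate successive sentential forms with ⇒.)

P ⇒ {P} ⇒ {{P}} ⇒ {{PP}} ⇒ {{{P}P}} ⇒ {{{PP}P}} ⇒ {{{PPP}P}} ⇒ {{{{}PP}P}} ⇒ {{{{}{}P}P}} ⇒ {{{{}{}{}}P}} ⇒ {{{{}{}{}}{}}}

P ⇒ {P}   [P ::= { P }]
{P} ⇒ {{P}}   [P ::= { P }]
{{P}} ⇒ {{PP}}   [P ::= P P]
{{PP}} ⇒ {{{P}P}}   [P ::= { P }]
{{{P}P}} ⇒ {{{PP}P}}   [P ::= P P]
{{{PP}P}} ⇒ {{{PPP}P}}   [P ::= P P]
{{{PPP}P}} ⇒ {{{{}PP}P}}   [P ::= { }]
{{{{}PP}P}} ⇒ {{{{}{}P}P}}   [P ::= { }]
{{{{}{}P}P}} ⇒ {{{{}{}{}}P}}   [P ::= { }]
{{{{}{}{}}P}} ⇒ {{{{}{}{}}{}}}   [P ::= { }]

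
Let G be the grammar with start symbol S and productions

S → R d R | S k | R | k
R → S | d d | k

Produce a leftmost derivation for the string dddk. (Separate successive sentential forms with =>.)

S => RdR => dddR => dddk

S => RdR   [S → R d R]
RdR => dddR   [R → d d]
dddR => dddk   [R → k]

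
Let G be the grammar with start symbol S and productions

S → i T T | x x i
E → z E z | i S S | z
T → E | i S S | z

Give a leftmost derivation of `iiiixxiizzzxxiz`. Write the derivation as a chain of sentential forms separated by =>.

S => iTT   [S → i T T]
iTT => iET   [T → E]
iET => iiSST   [E → i S S]
iiSST => iiiTTST   [S → i T T]
iiiTTST => iiiiSSTST   [T → i S S]
iiiiSSTST => iiiixxiSTST   [S → x x i]
iiiixxiSTST => iiiixxiiTTTST   [S → i T T]
iiiixxiiTTTST => iiiixxiizTTST   [T → z]
iiiixxiizTTST => iiiixxiizzTST   [T → z]
iiiixxiizzTST => iiiixxiizzzST   [T → z]
iiiixxiizzzST => iiiixxiizzzxxiT   [S → x x i]
iiiixxiizzzxxiT => iiiixxiizzzxxiz   [T → z]

S => iTT => iET => iiSST => iiiTTST => iiiiSSTST => iiiixxiSTST => iiiixxiiTTTST => iiiixxiizTTST => iiiixxiizzTST => iiiixxiizzzST => iiiixxiizzzxxiT => iiiixxiizzzxxiz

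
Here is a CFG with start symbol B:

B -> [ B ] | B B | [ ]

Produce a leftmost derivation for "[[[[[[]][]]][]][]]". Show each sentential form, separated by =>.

B => [B]   [B -> [ B ]]
[B] => [BB]   [B -> B B]
[BB] => [[B]B]   [B -> [ B ]]
[[B]B] => [[BB]B]   [B -> B B]
[[BB]B] => [[[B]B]B]   [B -> [ B ]]
[[[B]B]B] => [[[[B]]B]B]   [B -> [ B ]]
[[[[B]]B]B] => [[[[BB]]B]B]   [B -> B B]
[[[[BB]]B]B] => [[[[[B]B]]B]B]   [B -> [ B ]]
[[[[[B]B]]B]B] => [[[[[[]]B]]B]B]   [B -> [ ]]
[[[[[[]]B]]B]B] => [[[[[[]][]]]B]B]   [B -> [ ]]
[[[[[[]][]]]B]B] => [[[[[[]][]]][]]B]   [B -> [ ]]
[[[[[[]][]]][]]B] => [[[[[[]][]]][]][]]   [B -> [ ]]

B => [B] => [BB] => [[B]B] => [[BB]B] => [[[B]B]B] => [[[[B]]B]B] => [[[[BB]]B]B] => [[[[[B]B]]B]B] => [[[[[[]]B]]B]B] => [[[[[[]][]]]B]B] => [[[[[[]][]]][]]B] => [[[[[[]][]]][]][]]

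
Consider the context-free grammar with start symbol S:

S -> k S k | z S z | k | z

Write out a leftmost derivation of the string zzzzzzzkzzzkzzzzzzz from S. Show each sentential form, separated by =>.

S=>zSz=>zzSzz=>zzzSzzz=>zzzzSzzzz=>zzzzzSzzzzz=>zzzzzzSzzzzzz=>zzzzzzzSzzzzzzz=>zzzzzzzkSkzzzzzzz=>zzzzzzzkzSzkzzzzzzz=>zzzzzzzkzzzkzzzzzzz

S => zSz   [S -> z S z]
zSz => zzSzz   [S -> z S z]
zzSzz => zzzSzzz   [S -> z S z]
zzzSzzz => zzzzSzzzz   [S -> z S z]
zzzzSzzzz => zzzzzSzzzzz   [S -> z S z]
zzzzzSzzzzz => zzzzzzSzzzzzz   [S -> z S z]
zzzzzzSzzzzzz => zzzzzzzSzzzzzzz   [S -> z S z]
zzzzzzzSzzzzzzz => zzzzzzzkSkzzzzzzz   [S -> k S k]
zzzzzzzkSkzzzzzzz => zzzzzzzkzSzkzzzzzzz   [S -> z S z]
zzzzzzzkzSzkzzzzzzz => zzzzzzzkzzzkzzzzzzz   [S -> z]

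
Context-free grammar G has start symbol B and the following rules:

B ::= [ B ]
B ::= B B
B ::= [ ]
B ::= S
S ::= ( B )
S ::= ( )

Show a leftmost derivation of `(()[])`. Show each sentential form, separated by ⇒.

B ⇒ S   [B ::= S]
S ⇒ (B)   [S ::= ( B )]
(B) ⇒ (BB)   [B ::= B B]
(BB) ⇒ (SB)   [B ::= S]
(SB) ⇒ (()B)   [S ::= ( )]
(()B) ⇒ (()[])   [B ::= [ ]]

B ⇒ S ⇒ (B) ⇒ (BB) ⇒ (SB) ⇒ (()B) ⇒ (()[])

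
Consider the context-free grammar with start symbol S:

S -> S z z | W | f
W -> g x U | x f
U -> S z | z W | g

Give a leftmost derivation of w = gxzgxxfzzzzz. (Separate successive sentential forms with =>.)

S => Szz   [S -> S z z]
Szz => Wzz   [S -> W]
Wzz => gxUzz   [W -> g x U]
gxUzz => gxzWzz   [U -> z W]
gxzWzz => gxzgxUzz   [W -> g x U]
gxzgxUzz => gxzgxSzzz   [U -> S z]
gxzgxSzzz => gxzgxSzzzzz   [S -> S z z]
gxzgxSzzzzz => gxzgxWzzzzz   [S -> W]
gxzgxWzzzzz => gxzgxxfzzzzz   [W -> x f]

S => Szz => Wzz => gxUzz => gxzWzz => gxzgxUzz => gxzgxSzzz => gxzgxSzzzzz => gxzgxWzzzzz => gxzgxxfzzzzz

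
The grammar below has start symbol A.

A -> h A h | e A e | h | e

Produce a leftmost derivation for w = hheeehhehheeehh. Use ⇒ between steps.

A ⇒ hAh ⇒ hhAhh ⇒ hheAehh ⇒ hheeAeehh ⇒ hheeeAeeehh ⇒ hheeehAheeehh ⇒ hheeehhAhheeehh ⇒ hheeehhehheeehh

A ⇒ hAh   [A -> h A h]
hAh ⇒ hhAhh   [A -> h A h]
hhAhh ⇒ hheAehh   [A -> e A e]
hheAehh ⇒ hheeAeehh   [A -> e A e]
hheeAeehh ⇒ hheeeAeeehh   [A -> e A e]
hheeeAeeehh ⇒ hheeehAheeehh   [A -> h A h]
hheeehAheeehh ⇒ hheeehhAhheeehh   [A -> h A h]
hheeehhAhheeehh ⇒ hheeehhehheeehh   [A -> e]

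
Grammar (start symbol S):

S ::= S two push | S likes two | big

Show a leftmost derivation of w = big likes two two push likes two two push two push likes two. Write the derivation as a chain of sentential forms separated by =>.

S => S likes two => S two push likes two => S two push two push likes two => S likes two two push two push likes two => S two push likes two two push two push likes two => S likes two two push likes two two push two push likes two => big likes two two push likes two two push two push likes two

S => S likes two   [S ::= S likes two]
S likes two => S two push likes two   [S ::= S two push]
S two push likes two => S two push two push likes two   [S ::= S two push]
S two push two push likes two => S likes two two push two push likes two   [S ::= S likes two]
S likes two two push two push likes two => S two push likes two two push two push likes two   [S ::= S two push]
S two push likes two two push two push likes two => S likes two two push likes two two push two push likes two   [S ::= S likes two]
S likes two two push likes two two push two push likes two => big likes two two push likes two two push two push likes two   [S ::= big]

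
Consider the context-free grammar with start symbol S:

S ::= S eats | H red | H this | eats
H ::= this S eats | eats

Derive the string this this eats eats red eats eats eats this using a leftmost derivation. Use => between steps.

S => H this => this S eats this => this S eats eats this => this S eats eats eats this => this H red eats eats eats this => this this S eats red eats eats eats this => this this eats eats red eats eats eats this

S => H this   [S ::= H this]
H this => this S eats this   [H ::= this S eats]
this S eats this => this S eats eats this   [S ::= S eats]
this S eats eats this => this S eats eats eats this   [S ::= S eats]
this S eats eats eats this => this H red eats eats eats this   [S ::= H red]
this H red eats eats eats this => this this S eats red eats eats eats this   [H ::= this S eats]
this this S eats red eats eats eats this => this this eats eats red eats eats eats this   [S ::= eats]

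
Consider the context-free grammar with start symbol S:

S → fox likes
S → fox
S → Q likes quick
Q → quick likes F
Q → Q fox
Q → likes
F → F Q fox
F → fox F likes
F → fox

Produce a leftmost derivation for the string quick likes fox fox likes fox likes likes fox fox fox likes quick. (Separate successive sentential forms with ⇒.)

S ⇒ Q likes quick ⇒ Q fox likes quick ⇒ Q fox fox likes quick ⇒ quick likes F fox fox likes quick ⇒ quick likes F Q fox fox fox likes quick ⇒ quick likes fox F likes Q fox fox fox likes quick ⇒ quick likes fox F Q fox likes Q fox fox fox likes quick ⇒ quick likes fox fox Q fox likes Q fox fox fox likes quick ⇒ quick likes fox fox likes fox likes Q fox fox fox likes quick ⇒ quick likes fox fox likes fox likes likes fox fox fox likes quick

S ⇒ Q likes quick   [S → Q likes quick]
Q likes quick ⇒ Q fox likes quick   [Q → Q fox]
Q fox likes quick ⇒ Q fox fox likes quick   [Q → Q fox]
Q fox fox likes quick ⇒ quick likes F fox fox likes quick   [Q → quick likes F]
quick likes F fox fox likes quick ⇒ quick likes F Q fox fox fox likes quick   [F → F Q fox]
quick likes F Q fox fox fox likes quick ⇒ quick likes fox F likes Q fox fox fox likes quick   [F → fox F likes]
quick likes fox F likes Q fox fox fox likes quick ⇒ quick likes fox F Q fox likes Q fox fox fox likes quick   [F → F Q fox]
quick likes fox F Q fox likes Q fox fox fox likes quick ⇒ quick likes fox fox Q fox likes Q fox fox fox likes quick   [F → fox]
quick likes fox fox Q fox likes Q fox fox fox likes quick ⇒ quick likes fox fox likes fox likes Q fox fox fox likes quick   [Q → likes]
quick likes fox fox likes fox likes Q fox fox fox likes quick ⇒ quick likes fox fox likes fox likes likes fox fox fox likes quick   [Q → likes]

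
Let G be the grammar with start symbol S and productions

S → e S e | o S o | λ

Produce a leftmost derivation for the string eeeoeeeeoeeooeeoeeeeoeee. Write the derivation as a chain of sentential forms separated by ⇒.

S ⇒ eSe ⇒ eeSee ⇒ eeeSeee ⇒ eeeoSoeee ⇒ eeeoeSeoeee ⇒ eeeoeeSeeoeee ⇒ eeeoeeeSeeeoeee ⇒ eeeoeeeeSeeeeoeee ⇒ eeeoeeeeoSoeeeeoeee ⇒ eeeoeeeeoeSeoeeeeoeee ⇒ eeeoeeeeoeeSeeoeeeeoeee ⇒ eeeoeeeeoeeoSoeeoeeeeoeee ⇒ eeeoeeeeoeeooeeoeeeeoeee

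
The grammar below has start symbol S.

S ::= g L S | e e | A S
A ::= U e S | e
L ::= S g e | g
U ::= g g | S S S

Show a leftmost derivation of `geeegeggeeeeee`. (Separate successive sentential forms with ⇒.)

S ⇒ gLS   [S ::= g L S]
gLS ⇒ gSgeS   [L ::= S g e]
gSgeS ⇒ gASgeS   [S ::= A S]
gASgeS ⇒ geSgeS   [A ::= e]
geSgeS ⇒ geeegeS   [S ::= e e]
geeegeS ⇒ geeegeAS   [S ::= A S]
geeegeAS ⇒ geeegeUeSS   [A ::= U e S]
geeegeUeSS ⇒ geeegeggeSS   [U ::= g g]
geeegeggeSS ⇒ geeegeggeASS   [S ::= A S]
geeegeggeASS ⇒ geeegeggeeSS   [A ::= e]
geeegeggeeSS ⇒ geeegeggeeeeS   [S ::= e e]
geeegeggeeeeS ⇒ geeegeggeeeeee   [S ::= e e]

S⇒gLS⇒gSgeS⇒gASgeS⇒geSgeS⇒geeegeS⇒geeegeAS⇒geeegeUeSS⇒geeegeggeSS⇒geeegeggeASS⇒geeegeggeeSS⇒geeegeggeeeeS⇒geeegeggeeeeee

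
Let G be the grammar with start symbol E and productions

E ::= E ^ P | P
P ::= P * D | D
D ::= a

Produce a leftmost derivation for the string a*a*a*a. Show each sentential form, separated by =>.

E=>P=>P*D=>P*D*D=>P*D*D*D=>D*D*D*D=>a*D*D*D=>a*a*D*D=>a*a*a*D=>a*a*a*a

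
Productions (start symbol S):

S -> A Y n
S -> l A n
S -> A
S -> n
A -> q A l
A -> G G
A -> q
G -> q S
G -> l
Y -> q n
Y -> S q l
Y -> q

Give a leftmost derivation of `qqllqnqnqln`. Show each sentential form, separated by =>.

S => AYn   [S -> A Y n]
AYn => qAlYn   [A -> q A l]
qAlYn => qqlYn   [A -> q]
qqlYn => qqlSqln   [Y -> S q l]
qqlSqln => qqlAYnqln   [S -> A Y n]
qqlAYnqln => qqlGGYnqln   [A -> G G]
qqlGGYnqln => qqllGYnqln   [G -> l]
qqllGYnqln => qqllqSYnqln   [G -> q S]
qqllqSYnqln => qqllqnYnqln   [S -> n]
qqllqnYnqln => qqllqnqnqln   [Y -> q]

S => AYn => qAlYn => qqlYn => qqlSqln => qqlAYnqln => qqlGGYnqln => qqllGYnqln => qqllqSYnqln => qqllqnYnqln => qqllqnqnqln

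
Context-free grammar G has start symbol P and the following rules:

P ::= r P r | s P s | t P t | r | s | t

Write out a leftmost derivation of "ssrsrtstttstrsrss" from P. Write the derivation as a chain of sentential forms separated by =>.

P => sPs => ssPss => ssrPrss => ssrsPsrss => ssrsrPrsrss => ssrsrtPtrsrss => ssrsrtsPstrsrss => ssrsrtstPtstrsrss => ssrsrtstttstrsrss

P => sPs   [P ::= s P s]
sPs => ssPss   [P ::= s P s]
ssPss => ssrPrss   [P ::= r P r]
ssrPrss => ssrsPsrss   [P ::= s P s]
ssrsPsrss => ssrsrPrsrss   [P ::= r P r]
ssrsrPrsrss => ssrsrtPtrsrss   [P ::= t P t]
ssrsrtPtrsrss => ssrsrtsPstrsrss   [P ::= s P s]
ssrsrtsPstrsrss => ssrsrtstPtstrsrss   [P ::= t P t]
ssrsrtstPtstrsrss => ssrsrtstttstrsrss   [P ::= t]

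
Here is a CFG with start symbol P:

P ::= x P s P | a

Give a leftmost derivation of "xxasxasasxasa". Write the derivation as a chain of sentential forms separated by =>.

P => xPsP => xxPsPsP => xxasPsP => xxasxPsPsP => xxasxasPsP => xxasxasasP => xxasxasasxPsP => xxasxasasxasP => xxasxasasxasa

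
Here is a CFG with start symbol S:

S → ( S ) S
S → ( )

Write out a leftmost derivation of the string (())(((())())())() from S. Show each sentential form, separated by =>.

S=>(S)S=>(())S=>(())(S)S=>(())((S)S)S=>(())(((S)S)S)S=>(())(((())S)S)S=>(())(((())())S)S=>(())(((())())())S=>(())(((())())())()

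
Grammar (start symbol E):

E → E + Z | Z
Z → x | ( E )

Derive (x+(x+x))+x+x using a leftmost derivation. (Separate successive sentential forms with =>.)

E => E+Z => E+Z+Z => Z+Z+Z => (E)+Z+Z => (E+Z)+Z+Z => (Z+Z)+Z+Z => (x+Z)+Z+Z => (x+(E))+Z+Z => (x+(E+Z))+Z+Z => (x+(Z+Z))+Z+Z => (x+(x+Z))+Z+Z => (x+(x+x))+Z+Z => (x+(x+x))+x+Z => (x+(x+x))+x+x

E => E+Z   [E → E + Z]
E+Z => E+Z+Z   [E → E + Z]
E+Z+Z => Z+Z+Z   [E → Z]
Z+Z+Z => (E)+Z+Z   [Z → ( E )]
(E)+Z+Z => (E+Z)+Z+Z   [E → E + Z]
(E+Z)+Z+Z => (Z+Z)+Z+Z   [E → Z]
(Z+Z)+Z+Z => (x+Z)+Z+Z   [Z → x]
(x+Z)+Z+Z => (x+(E))+Z+Z   [Z → ( E )]
(x+(E))+Z+Z => (x+(E+Z))+Z+Z   [E → E + Z]
(x+(E+Z))+Z+Z => (x+(Z+Z))+Z+Z   [E → Z]
(x+(Z+Z))+Z+Z => (x+(x+Z))+Z+Z   [Z → x]
(x+(x+Z))+Z+Z => (x+(x+x))+Z+Z   [Z → x]
(x+(x+x))+Z+Z => (x+(x+x))+x+Z   [Z → x]
(x+(x+x))+x+Z => (x+(x+x))+x+x   [Z → x]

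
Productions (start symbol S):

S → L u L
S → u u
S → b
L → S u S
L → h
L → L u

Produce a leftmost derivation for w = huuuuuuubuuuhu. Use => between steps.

S => LuL   [S → L u L]
LuL => LuuL   [L → L u]
LuuL => LuuuL   [L → L u]
LuuuL => SuSuuuL   [L → S u S]
SuSuuuL => LuLuSuuuL   [S → L u L]
LuLuSuuuL => huLuSuuuL   [L → h]
huLuSuuuL => huSuSuSuuuL   [L → S u S]
huSuSuSuuuL => huuuuSuSuuuL   [S → u u]
huuuuSuSuuuL => huuuuuuuSuuuL   [S → u u]
huuuuuuuSuuuL => huuuuuuubuuuL   [S → b]
huuuuuuubuuuL => huuuuuuubuuuLu   [L → L u]
huuuuuuubuuuLu => huuuuuuubuuuhu   [L → h]

S => LuL => LuuL => LuuuL => SuSuuuL => LuLuSuuuL => huLuSuuuL => huSuSuSuuuL => huuuuSuSuuuL => huuuuuuuSuuuL => huuuuuuubuuuL => huuuuuuubuuuLu => huuuuuuubuuuhu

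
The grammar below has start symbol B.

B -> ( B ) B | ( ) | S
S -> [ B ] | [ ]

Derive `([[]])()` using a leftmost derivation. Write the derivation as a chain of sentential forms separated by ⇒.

B ⇒ (B)B   [B -> ( B ) B]
(B)B ⇒ (S)B   [B -> S]
(S)B ⇒ ([B])B   [S -> [ B ]]
([B])B ⇒ ([S])B   [B -> S]
([S])B ⇒ ([[]])B   [S -> [ ]]
([[]])B ⇒ ([[]])()   [B -> ( )]

B ⇒ (B)B ⇒ (S)B ⇒ ([B])B ⇒ ([S])B ⇒ ([[]])B ⇒ ([[]])()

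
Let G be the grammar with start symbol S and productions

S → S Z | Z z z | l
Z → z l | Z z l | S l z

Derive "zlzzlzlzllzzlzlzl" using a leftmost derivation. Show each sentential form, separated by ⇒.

S ⇒ SZ   [S → S Z]
SZ ⇒ SZZ   [S → S Z]
SZZ ⇒ ZzzZZ   [S → Z z z]
ZzzZZ ⇒ zlzzZZ   [Z → z l]
zlzzZZ ⇒ zlzzZzlZ   [Z → Z z l]
zlzzZzlZ ⇒ zlzzZzlzlZ   [Z → Z z l]
zlzzZzlzlZ ⇒ zlzzSlzzlzlZ   [Z → S l z]
zlzzSlzzlzlZ ⇒ zlzzSZlzzlzlZ   [S → S Z]
zlzzSZlzzlzlZ ⇒ zlzzlZlzzlzlZ   [S → l]
zlzzlZlzzlzlZ ⇒ zlzzlZzllzzlzlZ   [Z → Z z l]
zlzzlZzllzzlzlZ ⇒ zlzzlzlzllzzlzlZ   [Z → z l]
zlzzlzlzllzzlzlZ ⇒ zlzzlzlzllzzlzlzl   [Z → z l]

S ⇒ SZ ⇒ SZZ ⇒ ZzzZZ ⇒ zlzzZZ ⇒ zlzzZzlZ ⇒ zlzzZzlzlZ ⇒ zlzzSlzzlzlZ ⇒ zlzzSZlzzlzlZ ⇒ zlzzlZlzzlzlZ ⇒ zlzzlZzllzzlzlZ ⇒ zlzzlzlzllzzlzlZ ⇒ zlzzlzlzllzzlzlzl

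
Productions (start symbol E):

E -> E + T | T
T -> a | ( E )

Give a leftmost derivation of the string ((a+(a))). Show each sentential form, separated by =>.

E => T   [E -> T]
T => (E)   [T -> ( E )]
(E) => (T)   [E -> T]
(T) => ((E))   [T -> ( E )]
((E)) => ((E+T))   [E -> E + T]
((E+T)) => ((T+T))   [E -> T]
((T+T)) => ((a+T))   [T -> a]
((a+T)) => ((a+(E)))   [T -> ( E )]
((a+(E))) => ((a+(T)))   [E -> T]
((a+(T))) => ((a+(a)))   [T -> a]

E=>T=>(E)=>(T)=>((E))=>((E+T))=>((T+T))=>((a+T))=>((a+(E)))=>((a+(T)))=>((a+(a)))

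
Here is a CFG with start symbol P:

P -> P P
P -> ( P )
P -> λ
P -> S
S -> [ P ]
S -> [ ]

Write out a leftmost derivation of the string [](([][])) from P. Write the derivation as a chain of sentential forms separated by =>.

P => PP => SP => []P => [](P) => []((P)) => []((PP)) => []((SP)) => [](([]P)) => [](([]S)) => [](([][P])) => [](([][]))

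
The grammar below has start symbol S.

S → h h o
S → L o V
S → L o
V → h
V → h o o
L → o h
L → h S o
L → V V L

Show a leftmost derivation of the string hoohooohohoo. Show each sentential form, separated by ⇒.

S ⇒ LoV   [S → L o V]
LoV ⇒ VVLoV   [L → V V L]
VVLoV ⇒ hooVLoV   [V → h o o]
hooVLoV ⇒ hoohooLoV   [V → h o o]
hoohooLoV ⇒ hoohooohoV   [L → o h]
hoohooohoV ⇒ hoohooohohoo   [V → h o o]

S ⇒ LoV ⇒ VVLoV ⇒ hooVLoV ⇒ hoohooLoV ⇒ hoohooohoV ⇒ hoohooohohoo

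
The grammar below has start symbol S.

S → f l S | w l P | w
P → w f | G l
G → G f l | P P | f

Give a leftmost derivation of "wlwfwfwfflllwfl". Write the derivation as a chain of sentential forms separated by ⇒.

S ⇒ wlP ⇒ wlGl ⇒ wlPPl ⇒ wlGlPl ⇒ wlPPlPl ⇒ wlwfPlPl ⇒ wlwfGllPl ⇒ wlwfGflllPl ⇒ wlwfPPflllPl ⇒ wlwfwfPflllPl ⇒ wlwfwfwfflllPl ⇒ wlwfwfwfflllwfl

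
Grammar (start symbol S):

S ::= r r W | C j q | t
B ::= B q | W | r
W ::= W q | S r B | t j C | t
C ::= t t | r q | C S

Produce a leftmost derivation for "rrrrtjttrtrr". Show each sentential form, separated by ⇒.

S⇒rrW⇒rrSrB⇒rrrrWrB⇒rrrrtjCrB⇒rrrrtjttrB⇒rrrrtjttrW⇒rrrrtjttrSrB⇒rrrrtjttrtrB⇒rrrrtjttrtrr

S ⇒ rrW   [S ::= r r W]
rrW ⇒ rrSrB   [W ::= S r B]
rrSrB ⇒ rrrrWrB   [S ::= r r W]
rrrrWrB ⇒ rrrrtjCrB   [W ::= t j C]
rrrrtjCrB ⇒ rrrrtjttrB   [C ::= t t]
rrrrtjttrB ⇒ rrrrtjttrW   [B ::= W]
rrrrtjttrW ⇒ rrrrtjttrSrB   [W ::= S r B]
rrrrtjttrSrB ⇒ rrrrtjttrtrB   [S ::= t]
rrrrtjttrtrB ⇒ rrrrtjttrtrr   [B ::= r]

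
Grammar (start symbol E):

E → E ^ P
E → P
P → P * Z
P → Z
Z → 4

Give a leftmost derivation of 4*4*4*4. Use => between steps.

E => P => P*Z => P*Z*Z => P*Z*Z*Z => Z*Z*Z*Z => 4*Z*Z*Z => 4*4*Z*Z => 4*4*4*Z => 4*4*4*4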